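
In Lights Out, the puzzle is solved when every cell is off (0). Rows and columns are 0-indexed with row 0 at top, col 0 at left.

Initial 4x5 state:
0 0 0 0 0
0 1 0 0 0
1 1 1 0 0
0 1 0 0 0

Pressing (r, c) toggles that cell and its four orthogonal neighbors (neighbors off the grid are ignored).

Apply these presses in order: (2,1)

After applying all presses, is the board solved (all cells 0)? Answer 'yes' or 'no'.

Answer: yes

Derivation:
After press 1 at (2,1):
0 0 0 0 0
0 0 0 0 0
0 0 0 0 0
0 0 0 0 0

Lights still on: 0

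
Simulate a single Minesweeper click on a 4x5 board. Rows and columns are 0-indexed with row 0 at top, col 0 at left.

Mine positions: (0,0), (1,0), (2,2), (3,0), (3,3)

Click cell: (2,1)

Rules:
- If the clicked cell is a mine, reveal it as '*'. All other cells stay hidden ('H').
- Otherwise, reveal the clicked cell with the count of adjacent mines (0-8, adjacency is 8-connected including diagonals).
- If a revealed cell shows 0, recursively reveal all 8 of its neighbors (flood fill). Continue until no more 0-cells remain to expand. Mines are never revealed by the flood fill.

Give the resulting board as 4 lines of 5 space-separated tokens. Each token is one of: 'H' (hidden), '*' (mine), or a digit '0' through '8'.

H H H H H
H H H H H
H 3 H H H
H H H H H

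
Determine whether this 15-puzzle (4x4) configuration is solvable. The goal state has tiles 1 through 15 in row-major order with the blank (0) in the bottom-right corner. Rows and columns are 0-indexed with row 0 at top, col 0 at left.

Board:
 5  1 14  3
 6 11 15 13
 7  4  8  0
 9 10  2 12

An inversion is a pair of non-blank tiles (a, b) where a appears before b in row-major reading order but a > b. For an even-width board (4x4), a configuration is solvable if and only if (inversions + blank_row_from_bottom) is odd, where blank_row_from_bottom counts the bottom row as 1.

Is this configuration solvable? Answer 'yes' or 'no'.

Inversions: 45
Blank is in row 2 (0-indexed from top), which is row 2 counting from the bottom (bottom = 1).
45 + 2 = 47, which is odd, so the puzzle is solvable.

Answer: yes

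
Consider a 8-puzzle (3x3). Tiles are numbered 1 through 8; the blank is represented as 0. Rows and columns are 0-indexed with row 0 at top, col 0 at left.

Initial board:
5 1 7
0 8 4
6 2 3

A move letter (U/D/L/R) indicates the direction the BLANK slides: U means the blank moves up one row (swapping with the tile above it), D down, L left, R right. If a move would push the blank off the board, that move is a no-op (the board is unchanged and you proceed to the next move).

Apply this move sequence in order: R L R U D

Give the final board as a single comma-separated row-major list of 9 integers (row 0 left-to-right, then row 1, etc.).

After move 1 (R):
5 1 7
8 0 4
6 2 3

After move 2 (L):
5 1 7
0 8 4
6 2 3

After move 3 (R):
5 1 7
8 0 4
6 2 3

After move 4 (U):
5 0 7
8 1 4
6 2 3

After move 5 (D):
5 1 7
8 0 4
6 2 3

Answer: 5, 1, 7, 8, 0, 4, 6, 2, 3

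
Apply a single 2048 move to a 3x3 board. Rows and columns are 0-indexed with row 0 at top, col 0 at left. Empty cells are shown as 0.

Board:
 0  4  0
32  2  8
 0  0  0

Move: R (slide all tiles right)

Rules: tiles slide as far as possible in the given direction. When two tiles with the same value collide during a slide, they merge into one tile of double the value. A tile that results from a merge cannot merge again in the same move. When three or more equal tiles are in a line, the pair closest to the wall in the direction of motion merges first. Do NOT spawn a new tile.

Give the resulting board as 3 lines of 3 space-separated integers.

Slide right:
row 0: [0, 4, 0] -> [0, 0, 4]
row 1: [32, 2, 8] -> [32, 2, 8]
row 2: [0, 0, 0] -> [0, 0, 0]

Answer:  0  0  4
32  2  8
 0  0  0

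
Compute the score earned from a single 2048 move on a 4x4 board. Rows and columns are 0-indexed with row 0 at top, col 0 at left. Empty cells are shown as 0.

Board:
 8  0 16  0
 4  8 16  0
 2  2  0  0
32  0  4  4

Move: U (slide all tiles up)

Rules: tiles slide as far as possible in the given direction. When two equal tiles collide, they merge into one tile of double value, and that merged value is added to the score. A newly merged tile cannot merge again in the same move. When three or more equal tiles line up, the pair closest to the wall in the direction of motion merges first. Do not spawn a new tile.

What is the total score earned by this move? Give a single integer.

Answer: 32

Derivation:
Slide up:
col 0: [8, 4, 2, 32] -> [8, 4, 2, 32]  score +0 (running 0)
col 1: [0, 8, 2, 0] -> [8, 2, 0, 0]  score +0 (running 0)
col 2: [16, 16, 0, 4] -> [32, 4, 0, 0]  score +32 (running 32)
col 3: [0, 0, 0, 4] -> [4, 0, 0, 0]  score +0 (running 32)
Board after move:
 8  8 32  4
 4  2  4  0
 2  0  0  0
32  0  0  0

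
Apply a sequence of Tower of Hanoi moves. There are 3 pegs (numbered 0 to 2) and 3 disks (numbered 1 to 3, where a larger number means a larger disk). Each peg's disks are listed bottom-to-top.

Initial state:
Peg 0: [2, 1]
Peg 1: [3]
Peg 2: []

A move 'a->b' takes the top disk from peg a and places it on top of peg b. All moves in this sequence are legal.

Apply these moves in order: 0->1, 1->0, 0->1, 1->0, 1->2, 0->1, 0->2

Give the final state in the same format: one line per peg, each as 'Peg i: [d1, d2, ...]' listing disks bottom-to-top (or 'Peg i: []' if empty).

Answer: Peg 0: []
Peg 1: [1]
Peg 2: [3, 2]

Derivation:
After move 1 (0->1):
Peg 0: [2]
Peg 1: [3, 1]
Peg 2: []

After move 2 (1->0):
Peg 0: [2, 1]
Peg 1: [3]
Peg 2: []

After move 3 (0->1):
Peg 0: [2]
Peg 1: [3, 1]
Peg 2: []

After move 4 (1->0):
Peg 0: [2, 1]
Peg 1: [3]
Peg 2: []

After move 5 (1->2):
Peg 0: [2, 1]
Peg 1: []
Peg 2: [3]

After move 6 (0->1):
Peg 0: [2]
Peg 1: [1]
Peg 2: [3]

After move 7 (0->2):
Peg 0: []
Peg 1: [1]
Peg 2: [3, 2]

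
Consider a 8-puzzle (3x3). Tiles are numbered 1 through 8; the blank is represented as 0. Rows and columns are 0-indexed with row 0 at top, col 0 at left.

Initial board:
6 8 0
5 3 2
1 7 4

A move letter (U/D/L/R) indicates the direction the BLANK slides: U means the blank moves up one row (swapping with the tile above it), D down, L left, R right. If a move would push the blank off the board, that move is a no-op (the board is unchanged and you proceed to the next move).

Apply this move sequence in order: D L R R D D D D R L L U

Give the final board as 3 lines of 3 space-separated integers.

After move 1 (D):
6 8 2
5 3 0
1 7 4

After move 2 (L):
6 8 2
5 0 3
1 7 4

After move 3 (R):
6 8 2
5 3 0
1 7 4

After move 4 (R):
6 8 2
5 3 0
1 7 4

After move 5 (D):
6 8 2
5 3 4
1 7 0

After move 6 (D):
6 8 2
5 3 4
1 7 0

After move 7 (D):
6 8 2
5 3 4
1 7 0

After move 8 (D):
6 8 2
5 3 4
1 7 0

After move 9 (R):
6 8 2
5 3 4
1 7 0

After move 10 (L):
6 8 2
5 3 4
1 0 7

After move 11 (L):
6 8 2
5 3 4
0 1 7

After move 12 (U):
6 8 2
0 3 4
5 1 7

Answer: 6 8 2
0 3 4
5 1 7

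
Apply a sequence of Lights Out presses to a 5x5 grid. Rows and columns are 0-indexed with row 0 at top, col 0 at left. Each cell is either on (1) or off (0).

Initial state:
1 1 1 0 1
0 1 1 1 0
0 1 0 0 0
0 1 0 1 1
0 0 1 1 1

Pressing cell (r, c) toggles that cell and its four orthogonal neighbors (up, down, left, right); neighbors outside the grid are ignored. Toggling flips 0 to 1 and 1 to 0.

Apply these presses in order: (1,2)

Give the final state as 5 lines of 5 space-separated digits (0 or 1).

After press 1 at (1,2):
1 1 0 0 1
0 0 0 0 0
0 1 1 0 0
0 1 0 1 1
0 0 1 1 1

Answer: 1 1 0 0 1
0 0 0 0 0
0 1 1 0 0
0 1 0 1 1
0 0 1 1 1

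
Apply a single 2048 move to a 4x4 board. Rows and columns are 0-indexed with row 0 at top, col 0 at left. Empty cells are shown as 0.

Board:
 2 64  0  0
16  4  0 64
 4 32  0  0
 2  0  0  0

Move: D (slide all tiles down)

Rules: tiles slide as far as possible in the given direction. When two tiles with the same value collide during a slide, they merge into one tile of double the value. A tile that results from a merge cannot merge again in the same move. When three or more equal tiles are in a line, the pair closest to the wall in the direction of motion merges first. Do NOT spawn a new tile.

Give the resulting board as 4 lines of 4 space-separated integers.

Slide down:
col 0: [2, 16, 4, 2] -> [2, 16, 4, 2]
col 1: [64, 4, 32, 0] -> [0, 64, 4, 32]
col 2: [0, 0, 0, 0] -> [0, 0, 0, 0]
col 3: [0, 64, 0, 0] -> [0, 0, 0, 64]

Answer:  2  0  0  0
16 64  0  0
 4  4  0  0
 2 32  0 64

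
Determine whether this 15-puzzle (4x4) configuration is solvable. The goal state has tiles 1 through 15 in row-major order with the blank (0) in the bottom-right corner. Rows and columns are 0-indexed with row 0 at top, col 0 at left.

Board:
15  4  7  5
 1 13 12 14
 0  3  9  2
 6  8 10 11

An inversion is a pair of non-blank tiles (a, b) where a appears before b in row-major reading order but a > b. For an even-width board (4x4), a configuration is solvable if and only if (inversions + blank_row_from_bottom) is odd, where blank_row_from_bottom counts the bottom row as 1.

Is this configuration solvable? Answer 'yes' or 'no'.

Inversions: 51
Blank is in row 2 (0-indexed from top), which is row 2 counting from the bottom (bottom = 1).
51 + 2 = 53, which is odd, so the puzzle is solvable.

Answer: yes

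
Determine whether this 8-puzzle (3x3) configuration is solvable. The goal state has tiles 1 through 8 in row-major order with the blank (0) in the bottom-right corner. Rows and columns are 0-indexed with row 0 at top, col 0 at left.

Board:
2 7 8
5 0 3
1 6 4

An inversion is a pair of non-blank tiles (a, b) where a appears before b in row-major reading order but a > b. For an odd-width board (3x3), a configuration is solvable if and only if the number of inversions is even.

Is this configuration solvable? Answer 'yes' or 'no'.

Answer: yes

Derivation:
Inversions (pairs i<j in row-major order where tile[i] > tile[j] > 0): 16
16 is even, so the puzzle is solvable.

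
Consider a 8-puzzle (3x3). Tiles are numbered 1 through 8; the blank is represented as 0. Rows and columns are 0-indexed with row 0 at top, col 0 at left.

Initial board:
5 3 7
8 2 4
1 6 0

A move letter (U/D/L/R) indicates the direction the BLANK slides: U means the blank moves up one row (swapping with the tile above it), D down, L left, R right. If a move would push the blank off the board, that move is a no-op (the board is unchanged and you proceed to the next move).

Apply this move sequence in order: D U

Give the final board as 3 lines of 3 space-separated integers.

After move 1 (D):
5 3 7
8 2 4
1 6 0

After move 2 (U):
5 3 7
8 2 0
1 6 4

Answer: 5 3 7
8 2 0
1 6 4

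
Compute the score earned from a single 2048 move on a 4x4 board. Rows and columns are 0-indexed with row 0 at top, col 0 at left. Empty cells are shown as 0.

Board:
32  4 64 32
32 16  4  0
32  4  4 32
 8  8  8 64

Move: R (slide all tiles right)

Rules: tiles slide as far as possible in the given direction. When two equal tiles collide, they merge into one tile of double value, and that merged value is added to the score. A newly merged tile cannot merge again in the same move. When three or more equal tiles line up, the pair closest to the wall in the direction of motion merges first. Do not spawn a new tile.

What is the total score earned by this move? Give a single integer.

Slide right:
row 0: [32, 4, 64, 32] -> [32, 4, 64, 32]  score +0 (running 0)
row 1: [32, 16, 4, 0] -> [0, 32, 16, 4]  score +0 (running 0)
row 2: [32, 4, 4, 32] -> [0, 32, 8, 32]  score +8 (running 8)
row 3: [8, 8, 8, 64] -> [0, 8, 16, 64]  score +16 (running 24)
Board after move:
32  4 64 32
 0 32 16  4
 0 32  8 32
 0  8 16 64

Answer: 24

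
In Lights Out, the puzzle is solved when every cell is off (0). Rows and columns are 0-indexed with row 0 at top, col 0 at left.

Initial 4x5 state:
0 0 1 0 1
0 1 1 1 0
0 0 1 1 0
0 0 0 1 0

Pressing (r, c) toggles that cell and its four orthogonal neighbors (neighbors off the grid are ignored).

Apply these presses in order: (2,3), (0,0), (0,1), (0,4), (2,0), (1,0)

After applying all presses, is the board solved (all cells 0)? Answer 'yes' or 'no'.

Answer: no

Derivation:
After press 1 at (2,3):
0 0 1 0 1
0 1 1 0 0
0 0 0 0 1
0 0 0 0 0

After press 2 at (0,0):
1 1 1 0 1
1 1 1 0 0
0 0 0 0 1
0 0 0 0 0

After press 3 at (0,1):
0 0 0 0 1
1 0 1 0 0
0 0 0 0 1
0 0 0 0 0

After press 4 at (0,4):
0 0 0 1 0
1 0 1 0 1
0 0 0 0 1
0 0 0 0 0

After press 5 at (2,0):
0 0 0 1 0
0 0 1 0 1
1 1 0 0 1
1 0 0 0 0

After press 6 at (1,0):
1 0 0 1 0
1 1 1 0 1
0 1 0 0 1
1 0 0 0 0

Lights still on: 9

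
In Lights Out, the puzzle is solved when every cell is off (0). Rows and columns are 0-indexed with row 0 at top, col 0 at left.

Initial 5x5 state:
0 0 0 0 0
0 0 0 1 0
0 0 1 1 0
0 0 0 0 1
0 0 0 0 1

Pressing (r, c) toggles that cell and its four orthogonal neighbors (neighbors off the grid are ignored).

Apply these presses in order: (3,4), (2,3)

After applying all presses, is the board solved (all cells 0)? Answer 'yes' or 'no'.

After press 1 at (3,4):
0 0 0 0 0
0 0 0 1 0
0 0 1 1 1
0 0 0 1 0
0 0 0 0 0

After press 2 at (2,3):
0 0 0 0 0
0 0 0 0 0
0 0 0 0 0
0 0 0 0 0
0 0 0 0 0

Lights still on: 0

Answer: yes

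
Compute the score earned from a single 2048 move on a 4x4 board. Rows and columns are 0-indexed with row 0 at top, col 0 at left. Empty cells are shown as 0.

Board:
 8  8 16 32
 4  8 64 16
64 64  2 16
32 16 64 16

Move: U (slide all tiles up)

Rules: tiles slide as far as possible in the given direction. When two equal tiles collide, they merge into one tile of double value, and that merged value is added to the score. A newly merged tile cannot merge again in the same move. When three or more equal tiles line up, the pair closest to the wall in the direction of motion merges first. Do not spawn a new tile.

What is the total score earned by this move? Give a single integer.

Slide up:
col 0: [8, 4, 64, 32] -> [8, 4, 64, 32]  score +0 (running 0)
col 1: [8, 8, 64, 16] -> [16, 64, 16, 0]  score +16 (running 16)
col 2: [16, 64, 2, 64] -> [16, 64, 2, 64]  score +0 (running 16)
col 3: [32, 16, 16, 16] -> [32, 32, 16, 0]  score +32 (running 48)
Board after move:
 8 16 16 32
 4 64 64 32
64 16  2 16
32  0 64  0

Answer: 48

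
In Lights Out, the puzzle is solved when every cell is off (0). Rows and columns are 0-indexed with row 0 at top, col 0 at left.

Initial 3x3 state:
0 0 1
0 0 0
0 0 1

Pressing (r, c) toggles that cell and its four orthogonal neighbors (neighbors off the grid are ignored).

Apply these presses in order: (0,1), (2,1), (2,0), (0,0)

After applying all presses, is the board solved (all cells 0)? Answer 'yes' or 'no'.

Answer: yes

Derivation:
After press 1 at (0,1):
1 1 0
0 1 0
0 0 1

After press 2 at (2,1):
1 1 0
0 0 0
1 1 0

After press 3 at (2,0):
1 1 0
1 0 0
0 0 0

After press 4 at (0,0):
0 0 0
0 0 0
0 0 0

Lights still on: 0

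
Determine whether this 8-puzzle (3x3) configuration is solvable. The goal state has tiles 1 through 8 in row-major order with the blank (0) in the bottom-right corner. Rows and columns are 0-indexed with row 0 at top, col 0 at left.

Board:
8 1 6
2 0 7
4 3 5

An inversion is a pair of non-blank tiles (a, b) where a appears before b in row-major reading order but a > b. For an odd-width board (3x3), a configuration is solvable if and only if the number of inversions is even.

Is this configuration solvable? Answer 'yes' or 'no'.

Answer: no

Derivation:
Inversions (pairs i<j in row-major order where tile[i] > tile[j] > 0): 15
15 is odd, so the puzzle is not solvable.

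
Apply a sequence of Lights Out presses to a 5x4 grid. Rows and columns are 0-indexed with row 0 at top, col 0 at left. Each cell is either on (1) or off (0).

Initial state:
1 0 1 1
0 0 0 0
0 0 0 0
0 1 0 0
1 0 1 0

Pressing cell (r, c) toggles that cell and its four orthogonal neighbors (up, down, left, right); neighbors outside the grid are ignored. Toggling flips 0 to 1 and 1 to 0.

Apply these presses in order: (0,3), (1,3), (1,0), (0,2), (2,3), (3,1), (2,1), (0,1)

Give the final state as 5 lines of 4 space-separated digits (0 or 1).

Answer: 1 0 0 0
1 1 0 1
0 0 0 0
1 1 1 1
1 1 1 0

Derivation:
After press 1 at (0,3):
1 0 0 0
0 0 0 1
0 0 0 0
0 1 0 0
1 0 1 0

After press 2 at (1,3):
1 0 0 1
0 0 1 0
0 0 0 1
0 1 0 0
1 0 1 0

After press 3 at (1,0):
0 0 0 1
1 1 1 0
1 0 0 1
0 1 0 0
1 0 1 0

After press 4 at (0,2):
0 1 1 0
1 1 0 0
1 0 0 1
0 1 0 0
1 0 1 0

After press 5 at (2,3):
0 1 1 0
1 1 0 1
1 0 1 0
0 1 0 1
1 0 1 0

After press 6 at (3,1):
0 1 1 0
1 1 0 1
1 1 1 0
1 0 1 1
1 1 1 0

After press 7 at (2,1):
0 1 1 0
1 0 0 1
0 0 0 0
1 1 1 1
1 1 1 0

After press 8 at (0,1):
1 0 0 0
1 1 0 1
0 0 0 0
1 1 1 1
1 1 1 0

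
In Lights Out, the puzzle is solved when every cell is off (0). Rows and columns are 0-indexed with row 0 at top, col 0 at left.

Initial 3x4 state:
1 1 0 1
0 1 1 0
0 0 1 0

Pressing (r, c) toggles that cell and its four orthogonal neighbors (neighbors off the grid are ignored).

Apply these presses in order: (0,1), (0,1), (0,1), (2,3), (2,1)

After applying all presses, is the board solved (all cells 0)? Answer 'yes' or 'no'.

After press 1 at (0,1):
0 0 1 1
0 0 1 0
0 0 1 0

After press 2 at (0,1):
1 1 0 1
0 1 1 0
0 0 1 0

After press 3 at (0,1):
0 0 1 1
0 0 1 0
0 0 1 0

After press 4 at (2,3):
0 0 1 1
0 0 1 1
0 0 0 1

After press 5 at (2,1):
0 0 1 1
0 1 1 1
1 1 1 1

Lights still on: 9

Answer: no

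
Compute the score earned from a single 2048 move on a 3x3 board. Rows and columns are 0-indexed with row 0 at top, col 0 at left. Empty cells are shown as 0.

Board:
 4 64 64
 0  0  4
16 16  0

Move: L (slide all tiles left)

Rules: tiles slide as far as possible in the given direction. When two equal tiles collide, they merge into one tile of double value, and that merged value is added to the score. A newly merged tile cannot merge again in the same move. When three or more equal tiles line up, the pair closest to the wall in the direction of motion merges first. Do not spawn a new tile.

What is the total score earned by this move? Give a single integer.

Slide left:
row 0: [4, 64, 64] -> [4, 128, 0]  score +128 (running 128)
row 1: [0, 0, 4] -> [4, 0, 0]  score +0 (running 128)
row 2: [16, 16, 0] -> [32, 0, 0]  score +32 (running 160)
Board after move:
  4 128   0
  4   0   0
 32   0   0

Answer: 160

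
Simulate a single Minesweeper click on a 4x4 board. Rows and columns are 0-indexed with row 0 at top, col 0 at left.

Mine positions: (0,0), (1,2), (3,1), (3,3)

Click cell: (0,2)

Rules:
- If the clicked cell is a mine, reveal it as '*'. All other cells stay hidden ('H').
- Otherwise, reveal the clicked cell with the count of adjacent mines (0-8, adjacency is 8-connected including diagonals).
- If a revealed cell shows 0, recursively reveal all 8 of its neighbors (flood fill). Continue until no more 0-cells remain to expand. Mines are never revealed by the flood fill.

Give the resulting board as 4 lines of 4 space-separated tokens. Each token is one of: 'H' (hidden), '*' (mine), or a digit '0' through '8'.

H H 1 H
H H H H
H H H H
H H H H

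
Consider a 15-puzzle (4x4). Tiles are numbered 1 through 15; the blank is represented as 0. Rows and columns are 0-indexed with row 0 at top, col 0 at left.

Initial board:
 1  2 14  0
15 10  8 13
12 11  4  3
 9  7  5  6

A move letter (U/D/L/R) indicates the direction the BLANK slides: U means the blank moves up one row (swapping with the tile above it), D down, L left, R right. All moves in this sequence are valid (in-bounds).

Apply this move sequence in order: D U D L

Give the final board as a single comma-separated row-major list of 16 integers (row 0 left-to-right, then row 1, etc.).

After move 1 (D):
 1  2 14 13
15 10  8  0
12 11  4  3
 9  7  5  6

After move 2 (U):
 1  2 14  0
15 10  8 13
12 11  4  3
 9  7  5  6

After move 3 (D):
 1  2 14 13
15 10  8  0
12 11  4  3
 9  7  5  6

After move 4 (L):
 1  2 14 13
15 10  0  8
12 11  4  3
 9  7  5  6

Answer: 1, 2, 14, 13, 15, 10, 0, 8, 12, 11, 4, 3, 9, 7, 5, 6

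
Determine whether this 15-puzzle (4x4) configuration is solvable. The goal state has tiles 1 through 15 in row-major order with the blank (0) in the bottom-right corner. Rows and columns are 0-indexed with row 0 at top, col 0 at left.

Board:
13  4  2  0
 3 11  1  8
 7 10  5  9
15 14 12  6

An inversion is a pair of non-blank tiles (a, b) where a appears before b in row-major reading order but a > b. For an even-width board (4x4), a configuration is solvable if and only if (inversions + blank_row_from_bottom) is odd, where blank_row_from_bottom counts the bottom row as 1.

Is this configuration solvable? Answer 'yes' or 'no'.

Answer: yes

Derivation:
Inversions: 39
Blank is in row 0 (0-indexed from top), which is row 4 counting from the bottom (bottom = 1).
39 + 4 = 43, which is odd, so the puzzle is solvable.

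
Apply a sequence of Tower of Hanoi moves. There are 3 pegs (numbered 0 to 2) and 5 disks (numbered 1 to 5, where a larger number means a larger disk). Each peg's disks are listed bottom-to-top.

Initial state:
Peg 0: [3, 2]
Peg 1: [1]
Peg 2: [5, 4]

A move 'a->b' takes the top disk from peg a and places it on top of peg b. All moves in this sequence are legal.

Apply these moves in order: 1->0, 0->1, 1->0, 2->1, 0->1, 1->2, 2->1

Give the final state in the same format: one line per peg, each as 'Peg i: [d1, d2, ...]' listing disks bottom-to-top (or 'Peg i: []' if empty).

Answer: Peg 0: [3, 2]
Peg 1: [4, 1]
Peg 2: [5]

Derivation:
After move 1 (1->0):
Peg 0: [3, 2, 1]
Peg 1: []
Peg 2: [5, 4]

After move 2 (0->1):
Peg 0: [3, 2]
Peg 1: [1]
Peg 2: [5, 4]

After move 3 (1->0):
Peg 0: [3, 2, 1]
Peg 1: []
Peg 2: [5, 4]

After move 4 (2->1):
Peg 0: [3, 2, 1]
Peg 1: [4]
Peg 2: [5]

After move 5 (0->1):
Peg 0: [3, 2]
Peg 1: [4, 1]
Peg 2: [5]

After move 6 (1->2):
Peg 0: [3, 2]
Peg 1: [4]
Peg 2: [5, 1]

After move 7 (2->1):
Peg 0: [3, 2]
Peg 1: [4, 1]
Peg 2: [5]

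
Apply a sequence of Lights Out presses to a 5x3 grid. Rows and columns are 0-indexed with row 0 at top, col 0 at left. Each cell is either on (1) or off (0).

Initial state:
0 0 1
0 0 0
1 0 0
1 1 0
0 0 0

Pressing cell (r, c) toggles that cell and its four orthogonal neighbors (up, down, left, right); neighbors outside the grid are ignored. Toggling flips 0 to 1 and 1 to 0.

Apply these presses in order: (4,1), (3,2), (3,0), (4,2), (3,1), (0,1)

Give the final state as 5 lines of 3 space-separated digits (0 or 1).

After press 1 at (4,1):
0 0 1
0 0 0
1 0 0
1 0 0
1 1 1

After press 2 at (3,2):
0 0 1
0 0 0
1 0 1
1 1 1
1 1 0

After press 3 at (3,0):
0 0 1
0 0 0
0 0 1
0 0 1
0 1 0

After press 4 at (4,2):
0 0 1
0 0 0
0 0 1
0 0 0
0 0 1

After press 5 at (3,1):
0 0 1
0 0 0
0 1 1
1 1 1
0 1 1

After press 6 at (0,1):
1 1 0
0 1 0
0 1 1
1 1 1
0 1 1

Answer: 1 1 0
0 1 0
0 1 1
1 1 1
0 1 1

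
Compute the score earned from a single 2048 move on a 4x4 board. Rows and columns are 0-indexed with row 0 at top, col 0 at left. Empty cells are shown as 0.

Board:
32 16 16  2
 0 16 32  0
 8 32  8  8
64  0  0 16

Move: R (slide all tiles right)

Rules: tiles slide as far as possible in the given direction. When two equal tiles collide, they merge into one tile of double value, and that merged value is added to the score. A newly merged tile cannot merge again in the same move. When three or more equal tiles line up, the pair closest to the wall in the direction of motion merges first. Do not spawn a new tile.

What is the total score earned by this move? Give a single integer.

Slide right:
row 0: [32, 16, 16, 2] -> [0, 32, 32, 2]  score +32 (running 32)
row 1: [0, 16, 32, 0] -> [0, 0, 16, 32]  score +0 (running 32)
row 2: [8, 32, 8, 8] -> [0, 8, 32, 16]  score +16 (running 48)
row 3: [64, 0, 0, 16] -> [0, 0, 64, 16]  score +0 (running 48)
Board after move:
 0 32 32  2
 0  0 16 32
 0  8 32 16
 0  0 64 16

Answer: 48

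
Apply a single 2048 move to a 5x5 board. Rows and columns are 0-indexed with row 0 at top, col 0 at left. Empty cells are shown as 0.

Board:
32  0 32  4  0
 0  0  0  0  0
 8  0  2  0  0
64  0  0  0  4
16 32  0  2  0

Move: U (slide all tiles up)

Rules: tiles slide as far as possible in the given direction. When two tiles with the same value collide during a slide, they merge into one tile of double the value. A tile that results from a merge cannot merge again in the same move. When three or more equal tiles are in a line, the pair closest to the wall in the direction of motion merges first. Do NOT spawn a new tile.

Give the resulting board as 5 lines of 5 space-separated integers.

Slide up:
col 0: [32, 0, 8, 64, 16] -> [32, 8, 64, 16, 0]
col 1: [0, 0, 0, 0, 32] -> [32, 0, 0, 0, 0]
col 2: [32, 0, 2, 0, 0] -> [32, 2, 0, 0, 0]
col 3: [4, 0, 0, 0, 2] -> [4, 2, 0, 0, 0]
col 4: [0, 0, 0, 4, 0] -> [4, 0, 0, 0, 0]

Answer: 32 32 32  4  4
 8  0  2  2  0
64  0  0  0  0
16  0  0  0  0
 0  0  0  0  0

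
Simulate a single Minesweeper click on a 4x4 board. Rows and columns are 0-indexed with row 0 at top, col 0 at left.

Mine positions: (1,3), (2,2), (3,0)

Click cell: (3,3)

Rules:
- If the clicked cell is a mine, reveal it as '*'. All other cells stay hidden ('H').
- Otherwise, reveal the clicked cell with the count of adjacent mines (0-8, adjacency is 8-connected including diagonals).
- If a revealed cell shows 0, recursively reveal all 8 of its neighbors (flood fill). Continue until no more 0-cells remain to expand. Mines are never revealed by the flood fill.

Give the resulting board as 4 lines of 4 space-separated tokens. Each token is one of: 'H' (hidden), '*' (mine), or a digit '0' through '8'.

H H H H
H H H H
H H H H
H H H 1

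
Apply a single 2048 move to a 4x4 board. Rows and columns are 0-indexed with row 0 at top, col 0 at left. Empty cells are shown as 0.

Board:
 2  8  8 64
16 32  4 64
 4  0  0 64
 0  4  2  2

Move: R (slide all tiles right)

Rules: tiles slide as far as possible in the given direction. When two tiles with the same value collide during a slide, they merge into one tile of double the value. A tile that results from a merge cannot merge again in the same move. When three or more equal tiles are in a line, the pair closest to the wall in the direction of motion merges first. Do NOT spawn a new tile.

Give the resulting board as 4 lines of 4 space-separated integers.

Slide right:
row 0: [2, 8, 8, 64] -> [0, 2, 16, 64]
row 1: [16, 32, 4, 64] -> [16, 32, 4, 64]
row 2: [4, 0, 0, 64] -> [0, 0, 4, 64]
row 3: [0, 4, 2, 2] -> [0, 0, 4, 4]

Answer:  0  2 16 64
16 32  4 64
 0  0  4 64
 0  0  4  4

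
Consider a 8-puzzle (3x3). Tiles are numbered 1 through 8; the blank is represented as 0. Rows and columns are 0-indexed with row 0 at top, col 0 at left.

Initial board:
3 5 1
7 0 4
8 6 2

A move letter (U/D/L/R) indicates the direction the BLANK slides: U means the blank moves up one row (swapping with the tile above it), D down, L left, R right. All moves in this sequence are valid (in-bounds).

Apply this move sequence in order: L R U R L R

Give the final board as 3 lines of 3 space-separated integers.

After move 1 (L):
3 5 1
0 7 4
8 6 2

After move 2 (R):
3 5 1
7 0 4
8 6 2

After move 3 (U):
3 0 1
7 5 4
8 6 2

After move 4 (R):
3 1 0
7 5 4
8 6 2

After move 5 (L):
3 0 1
7 5 4
8 6 2

After move 6 (R):
3 1 0
7 5 4
8 6 2

Answer: 3 1 0
7 5 4
8 6 2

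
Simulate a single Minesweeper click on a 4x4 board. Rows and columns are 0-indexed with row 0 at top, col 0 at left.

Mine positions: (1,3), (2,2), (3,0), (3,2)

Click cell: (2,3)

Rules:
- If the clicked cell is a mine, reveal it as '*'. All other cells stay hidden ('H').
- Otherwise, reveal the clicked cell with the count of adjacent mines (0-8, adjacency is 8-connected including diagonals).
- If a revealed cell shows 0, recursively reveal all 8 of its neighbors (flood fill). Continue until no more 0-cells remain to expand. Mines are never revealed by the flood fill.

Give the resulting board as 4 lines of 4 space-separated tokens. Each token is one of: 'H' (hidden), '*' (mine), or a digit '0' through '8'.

H H H H
H H H H
H H H 3
H H H H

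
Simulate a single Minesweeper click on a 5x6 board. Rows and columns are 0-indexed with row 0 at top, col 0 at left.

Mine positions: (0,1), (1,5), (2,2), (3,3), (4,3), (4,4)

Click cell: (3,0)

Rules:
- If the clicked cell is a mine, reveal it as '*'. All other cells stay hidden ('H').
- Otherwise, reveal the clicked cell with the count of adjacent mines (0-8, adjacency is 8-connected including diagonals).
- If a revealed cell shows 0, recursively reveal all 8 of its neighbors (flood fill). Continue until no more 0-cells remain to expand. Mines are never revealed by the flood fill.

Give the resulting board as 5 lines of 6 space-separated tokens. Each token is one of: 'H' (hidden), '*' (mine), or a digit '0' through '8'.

H H H H H H
1 2 H H H H
0 1 H H H H
0 1 3 H H H
0 0 2 H H H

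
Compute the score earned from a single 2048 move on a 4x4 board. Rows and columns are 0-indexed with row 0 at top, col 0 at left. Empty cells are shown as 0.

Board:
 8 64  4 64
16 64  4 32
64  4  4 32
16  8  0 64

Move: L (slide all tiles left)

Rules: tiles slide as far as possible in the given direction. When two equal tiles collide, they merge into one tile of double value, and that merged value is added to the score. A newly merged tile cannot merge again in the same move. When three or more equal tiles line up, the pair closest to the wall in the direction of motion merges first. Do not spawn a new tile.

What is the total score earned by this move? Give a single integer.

Slide left:
row 0: [8, 64, 4, 64] -> [8, 64, 4, 64]  score +0 (running 0)
row 1: [16, 64, 4, 32] -> [16, 64, 4, 32]  score +0 (running 0)
row 2: [64, 4, 4, 32] -> [64, 8, 32, 0]  score +8 (running 8)
row 3: [16, 8, 0, 64] -> [16, 8, 64, 0]  score +0 (running 8)
Board after move:
 8 64  4 64
16 64  4 32
64  8 32  0
16  8 64  0

Answer: 8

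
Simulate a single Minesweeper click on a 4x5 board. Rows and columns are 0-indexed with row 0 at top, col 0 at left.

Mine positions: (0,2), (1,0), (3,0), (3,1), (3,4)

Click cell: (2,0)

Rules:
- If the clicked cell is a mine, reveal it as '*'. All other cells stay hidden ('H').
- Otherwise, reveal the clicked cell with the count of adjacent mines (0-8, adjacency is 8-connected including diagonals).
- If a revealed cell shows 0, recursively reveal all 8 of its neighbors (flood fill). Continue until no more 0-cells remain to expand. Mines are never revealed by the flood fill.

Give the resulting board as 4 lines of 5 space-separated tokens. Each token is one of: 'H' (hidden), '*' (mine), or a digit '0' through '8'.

H H H H H
H H H H H
3 H H H H
H H H H H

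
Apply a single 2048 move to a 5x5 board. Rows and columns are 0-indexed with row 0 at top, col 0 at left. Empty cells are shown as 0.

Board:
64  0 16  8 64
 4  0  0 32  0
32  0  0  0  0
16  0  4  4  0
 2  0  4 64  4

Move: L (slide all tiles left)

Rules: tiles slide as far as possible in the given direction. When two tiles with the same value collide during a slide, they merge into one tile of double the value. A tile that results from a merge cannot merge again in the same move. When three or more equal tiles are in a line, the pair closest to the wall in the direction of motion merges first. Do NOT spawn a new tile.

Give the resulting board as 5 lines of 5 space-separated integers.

Slide left:
row 0: [64, 0, 16, 8, 64] -> [64, 16, 8, 64, 0]
row 1: [4, 0, 0, 32, 0] -> [4, 32, 0, 0, 0]
row 2: [32, 0, 0, 0, 0] -> [32, 0, 0, 0, 0]
row 3: [16, 0, 4, 4, 0] -> [16, 8, 0, 0, 0]
row 4: [2, 0, 4, 64, 4] -> [2, 4, 64, 4, 0]

Answer: 64 16  8 64  0
 4 32  0  0  0
32  0  0  0  0
16  8  0  0  0
 2  4 64  4  0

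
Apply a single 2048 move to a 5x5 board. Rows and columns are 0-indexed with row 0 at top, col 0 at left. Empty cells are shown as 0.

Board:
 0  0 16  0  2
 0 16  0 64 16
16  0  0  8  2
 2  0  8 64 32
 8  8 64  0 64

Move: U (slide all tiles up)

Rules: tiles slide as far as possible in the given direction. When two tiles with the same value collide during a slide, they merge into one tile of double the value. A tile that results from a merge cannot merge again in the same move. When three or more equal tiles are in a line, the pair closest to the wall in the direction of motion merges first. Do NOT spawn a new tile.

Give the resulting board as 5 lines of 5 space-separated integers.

Slide up:
col 0: [0, 0, 16, 2, 8] -> [16, 2, 8, 0, 0]
col 1: [0, 16, 0, 0, 8] -> [16, 8, 0, 0, 0]
col 2: [16, 0, 0, 8, 64] -> [16, 8, 64, 0, 0]
col 3: [0, 64, 8, 64, 0] -> [64, 8, 64, 0, 0]
col 4: [2, 16, 2, 32, 64] -> [2, 16, 2, 32, 64]

Answer: 16 16 16 64  2
 2  8  8  8 16
 8  0 64 64  2
 0  0  0  0 32
 0  0  0  0 64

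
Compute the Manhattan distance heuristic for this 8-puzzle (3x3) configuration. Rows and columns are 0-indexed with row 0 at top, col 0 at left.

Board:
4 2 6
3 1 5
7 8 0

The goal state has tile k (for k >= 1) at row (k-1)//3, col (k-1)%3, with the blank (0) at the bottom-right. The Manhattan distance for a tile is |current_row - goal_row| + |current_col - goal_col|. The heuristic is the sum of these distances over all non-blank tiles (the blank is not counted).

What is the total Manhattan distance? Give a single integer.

Answer: 8

Derivation:
Tile 4: (0,0)->(1,0) = 1
Tile 2: (0,1)->(0,1) = 0
Tile 6: (0,2)->(1,2) = 1
Tile 3: (1,0)->(0,2) = 3
Tile 1: (1,1)->(0,0) = 2
Tile 5: (1,2)->(1,1) = 1
Tile 7: (2,0)->(2,0) = 0
Tile 8: (2,1)->(2,1) = 0
Sum: 1 + 0 + 1 + 3 + 2 + 1 + 0 + 0 = 8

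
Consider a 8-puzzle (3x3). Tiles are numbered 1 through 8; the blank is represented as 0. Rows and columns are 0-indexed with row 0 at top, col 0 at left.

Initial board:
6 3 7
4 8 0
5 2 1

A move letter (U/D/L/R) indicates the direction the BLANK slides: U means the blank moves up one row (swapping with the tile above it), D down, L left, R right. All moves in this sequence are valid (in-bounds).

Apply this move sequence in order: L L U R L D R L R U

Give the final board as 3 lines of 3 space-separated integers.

After move 1 (L):
6 3 7
4 0 8
5 2 1

After move 2 (L):
6 3 7
0 4 8
5 2 1

After move 3 (U):
0 3 7
6 4 8
5 2 1

After move 4 (R):
3 0 7
6 4 8
5 2 1

After move 5 (L):
0 3 7
6 4 8
5 2 1

After move 6 (D):
6 3 7
0 4 8
5 2 1

After move 7 (R):
6 3 7
4 0 8
5 2 1

After move 8 (L):
6 3 7
0 4 8
5 2 1

After move 9 (R):
6 3 7
4 0 8
5 2 1

After move 10 (U):
6 0 7
4 3 8
5 2 1

Answer: 6 0 7
4 3 8
5 2 1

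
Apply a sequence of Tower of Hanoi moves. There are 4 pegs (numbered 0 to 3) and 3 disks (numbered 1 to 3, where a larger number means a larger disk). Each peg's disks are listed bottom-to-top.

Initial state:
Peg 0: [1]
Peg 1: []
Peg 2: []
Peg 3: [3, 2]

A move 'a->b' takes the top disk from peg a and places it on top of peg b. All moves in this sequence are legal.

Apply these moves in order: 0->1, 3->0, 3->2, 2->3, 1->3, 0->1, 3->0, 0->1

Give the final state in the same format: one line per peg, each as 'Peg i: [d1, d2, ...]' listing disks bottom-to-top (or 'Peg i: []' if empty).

After move 1 (0->1):
Peg 0: []
Peg 1: [1]
Peg 2: []
Peg 3: [3, 2]

After move 2 (3->0):
Peg 0: [2]
Peg 1: [1]
Peg 2: []
Peg 3: [3]

After move 3 (3->2):
Peg 0: [2]
Peg 1: [1]
Peg 2: [3]
Peg 3: []

After move 4 (2->3):
Peg 0: [2]
Peg 1: [1]
Peg 2: []
Peg 3: [3]

After move 5 (1->3):
Peg 0: [2]
Peg 1: []
Peg 2: []
Peg 3: [3, 1]

After move 6 (0->1):
Peg 0: []
Peg 1: [2]
Peg 2: []
Peg 3: [3, 1]

After move 7 (3->0):
Peg 0: [1]
Peg 1: [2]
Peg 2: []
Peg 3: [3]

After move 8 (0->1):
Peg 0: []
Peg 1: [2, 1]
Peg 2: []
Peg 3: [3]

Answer: Peg 0: []
Peg 1: [2, 1]
Peg 2: []
Peg 3: [3]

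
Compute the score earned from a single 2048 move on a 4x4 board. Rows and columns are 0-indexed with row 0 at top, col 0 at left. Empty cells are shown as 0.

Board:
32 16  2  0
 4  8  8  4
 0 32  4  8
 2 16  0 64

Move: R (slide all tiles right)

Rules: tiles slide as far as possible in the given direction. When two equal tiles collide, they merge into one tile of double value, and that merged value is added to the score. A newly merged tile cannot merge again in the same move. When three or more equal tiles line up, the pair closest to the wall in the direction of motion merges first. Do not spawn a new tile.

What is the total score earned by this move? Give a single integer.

Answer: 16

Derivation:
Slide right:
row 0: [32, 16, 2, 0] -> [0, 32, 16, 2]  score +0 (running 0)
row 1: [4, 8, 8, 4] -> [0, 4, 16, 4]  score +16 (running 16)
row 2: [0, 32, 4, 8] -> [0, 32, 4, 8]  score +0 (running 16)
row 3: [2, 16, 0, 64] -> [0, 2, 16, 64]  score +0 (running 16)
Board after move:
 0 32 16  2
 0  4 16  4
 0 32  4  8
 0  2 16 64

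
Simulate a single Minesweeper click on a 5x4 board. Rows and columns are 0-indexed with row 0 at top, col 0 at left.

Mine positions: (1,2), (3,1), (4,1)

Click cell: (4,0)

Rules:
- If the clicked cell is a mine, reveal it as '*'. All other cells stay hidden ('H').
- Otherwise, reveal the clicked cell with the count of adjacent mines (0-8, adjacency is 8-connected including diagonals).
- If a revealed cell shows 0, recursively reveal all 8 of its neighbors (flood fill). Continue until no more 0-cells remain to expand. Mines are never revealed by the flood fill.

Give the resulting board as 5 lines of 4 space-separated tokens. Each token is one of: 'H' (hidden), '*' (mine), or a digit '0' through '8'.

H H H H
H H H H
H H H H
H H H H
2 H H H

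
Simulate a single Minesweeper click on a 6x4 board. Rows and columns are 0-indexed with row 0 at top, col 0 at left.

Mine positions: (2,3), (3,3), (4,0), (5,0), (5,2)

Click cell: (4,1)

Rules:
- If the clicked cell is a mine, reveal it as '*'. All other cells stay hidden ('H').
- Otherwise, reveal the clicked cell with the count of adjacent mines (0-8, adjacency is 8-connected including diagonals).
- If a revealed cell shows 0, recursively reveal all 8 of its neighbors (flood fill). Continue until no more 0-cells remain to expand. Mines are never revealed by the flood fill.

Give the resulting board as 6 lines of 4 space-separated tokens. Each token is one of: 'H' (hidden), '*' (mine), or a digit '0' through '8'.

H H H H
H H H H
H H H H
H H H H
H 3 H H
H H H H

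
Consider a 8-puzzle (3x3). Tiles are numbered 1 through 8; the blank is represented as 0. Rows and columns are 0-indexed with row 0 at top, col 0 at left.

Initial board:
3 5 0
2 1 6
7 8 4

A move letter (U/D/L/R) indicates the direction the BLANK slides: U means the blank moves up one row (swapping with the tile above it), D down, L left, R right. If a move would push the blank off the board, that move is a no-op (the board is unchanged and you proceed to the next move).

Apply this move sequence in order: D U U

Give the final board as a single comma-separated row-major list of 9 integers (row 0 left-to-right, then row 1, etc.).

After move 1 (D):
3 5 6
2 1 0
7 8 4

After move 2 (U):
3 5 0
2 1 6
7 8 4

After move 3 (U):
3 5 0
2 1 6
7 8 4

Answer: 3, 5, 0, 2, 1, 6, 7, 8, 4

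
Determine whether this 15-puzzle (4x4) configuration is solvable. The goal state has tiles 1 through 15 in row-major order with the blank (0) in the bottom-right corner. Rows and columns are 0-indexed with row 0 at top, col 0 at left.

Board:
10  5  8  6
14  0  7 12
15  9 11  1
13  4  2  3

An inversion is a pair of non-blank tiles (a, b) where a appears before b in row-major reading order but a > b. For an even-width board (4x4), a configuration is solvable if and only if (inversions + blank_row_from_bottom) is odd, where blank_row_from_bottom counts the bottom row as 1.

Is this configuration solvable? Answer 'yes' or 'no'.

Answer: yes

Derivation:
Inversions: 62
Blank is in row 1 (0-indexed from top), which is row 3 counting from the bottom (bottom = 1).
62 + 3 = 65, which is odd, so the puzzle is solvable.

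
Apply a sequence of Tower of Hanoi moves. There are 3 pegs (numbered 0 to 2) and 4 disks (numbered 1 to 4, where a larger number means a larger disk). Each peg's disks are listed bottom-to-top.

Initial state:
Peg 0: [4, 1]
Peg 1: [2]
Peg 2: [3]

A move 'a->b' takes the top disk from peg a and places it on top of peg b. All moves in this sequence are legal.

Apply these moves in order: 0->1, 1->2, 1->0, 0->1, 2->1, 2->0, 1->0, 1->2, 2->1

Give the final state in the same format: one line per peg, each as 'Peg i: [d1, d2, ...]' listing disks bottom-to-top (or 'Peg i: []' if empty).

Answer: Peg 0: [4, 3, 1]
Peg 1: [2]
Peg 2: []

Derivation:
After move 1 (0->1):
Peg 0: [4]
Peg 1: [2, 1]
Peg 2: [3]

After move 2 (1->2):
Peg 0: [4]
Peg 1: [2]
Peg 2: [3, 1]

After move 3 (1->0):
Peg 0: [4, 2]
Peg 1: []
Peg 2: [3, 1]

After move 4 (0->1):
Peg 0: [4]
Peg 1: [2]
Peg 2: [3, 1]

After move 5 (2->1):
Peg 0: [4]
Peg 1: [2, 1]
Peg 2: [3]

After move 6 (2->0):
Peg 0: [4, 3]
Peg 1: [2, 1]
Peg 2: []

After move 7 (1->0):
Peg 0: [4, 3, 1]
Peg 1: [2]
Peg 2: []

After move 8 (1->2):
Peg 0: [4, 3, 1]
Peg 1: []
Peg 2: [2]

After move 9 (2->1):
Peg 0: [4, 3, 1]
Peg 1: [2]
Peg 2: []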